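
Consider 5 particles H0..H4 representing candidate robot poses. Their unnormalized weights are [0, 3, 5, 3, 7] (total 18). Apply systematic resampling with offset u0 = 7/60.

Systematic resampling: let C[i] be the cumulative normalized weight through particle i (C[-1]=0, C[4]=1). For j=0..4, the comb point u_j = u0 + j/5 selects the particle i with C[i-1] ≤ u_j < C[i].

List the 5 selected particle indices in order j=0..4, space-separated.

C = [0, 1/6, 4/9, 11/18, 1]
j=0: u_0=7/60 ∈ [0, 1/6) → index 1
j=1: u_1=19/60 ∈ [1/6, 4/9) → index 2
j=2: u_2=31/60 ∈ [4/9, 11/18) → index 3
j=3: u_3=43/60 ∈ [11/18, 1) → index 4
j=4: u_4=11/12 ∈ [11/18, 1) → index 4

1 2 3 4 4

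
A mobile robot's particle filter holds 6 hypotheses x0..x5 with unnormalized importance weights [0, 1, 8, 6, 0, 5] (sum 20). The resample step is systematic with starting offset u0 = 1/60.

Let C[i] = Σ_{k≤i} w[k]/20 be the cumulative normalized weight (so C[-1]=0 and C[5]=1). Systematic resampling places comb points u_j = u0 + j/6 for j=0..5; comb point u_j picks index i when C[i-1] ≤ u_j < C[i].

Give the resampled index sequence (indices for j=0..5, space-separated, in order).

C = [0, 1/20, 9/20, 3/4, 3/4, 1]
j=0: u_0=1/60 ∈ [0, 1/20) → index 1
j=1: u_1=11/60 ∈ [1/20, 9/20) → index 2
j=2: u_2=7/20 ∈ [1/20, 9/20) → index 2
j=3: u_3=31/60 ∈ [9/20, 3/4) → index 3
j=4: u_4=41/60 ∈ [9/20, 3/4) → index 3
j=5: u_5=17/20 ∈ [3/4, 1) → index 5

1 2 2 3 3 5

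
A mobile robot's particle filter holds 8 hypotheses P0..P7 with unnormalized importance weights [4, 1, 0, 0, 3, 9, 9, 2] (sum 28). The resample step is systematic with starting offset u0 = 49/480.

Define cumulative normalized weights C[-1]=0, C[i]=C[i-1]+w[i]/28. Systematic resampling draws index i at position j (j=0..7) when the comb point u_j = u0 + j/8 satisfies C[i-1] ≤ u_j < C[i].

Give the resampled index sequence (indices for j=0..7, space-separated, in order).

0 4 5 5 5 6 6 7

C = [1/7, 5/28, 5/28, 5/28, 2/7, 17/28, 13/14, 1]
j=0: u_0=49/480 ∈ [0, 1/7) → index 0
j=1: u_1=109/480 ∈ [5/28, 2/7) → index 4
j=2: u_2=169/480 ∈ [2/7, 17/28) → index 5
j=3: u_3=229/480 ∈ [2/7, 17/28) → index 5
j=4: u_4=289/480 ∈ [2/7, 17/28) → index 5
j=5: u_5=349/480 ∈ [17/28, 13/14) → index 6
j=6: u_6=409/480 ∈ [17/28, 13/14) → index 6
j=7: u_7=469/480 ∈ [13/14, 1) → index 7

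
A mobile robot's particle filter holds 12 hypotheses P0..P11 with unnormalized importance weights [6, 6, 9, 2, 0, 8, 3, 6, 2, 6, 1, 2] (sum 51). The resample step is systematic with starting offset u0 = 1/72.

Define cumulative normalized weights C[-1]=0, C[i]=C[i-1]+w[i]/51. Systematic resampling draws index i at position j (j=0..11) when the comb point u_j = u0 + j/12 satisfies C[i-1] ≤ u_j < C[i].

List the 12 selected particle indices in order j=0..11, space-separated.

C = [2/17, 4/17, 7/17, 23/51, 23/51, 31/51, 2/3, 40/51, 14/17, 16/17, 49/51, 1]
j=0: u_0=1/72 ∈ [0, 2/17) → index 0
j=1: u_1=7/72 ∈ [0, 2/17) → index 0
j=2: u_2=13/72 ∈ [2/17, 4/17) → index 1
j=3: u_3=19/72 ∈ [4/17, 7/17) → index 2
j=4: u_4=25/72 ∈ [4/17, 7/17) → index 2
j=5: u_5=31/72 ∈ [7/17, 23/51) → index 3
j=6: u_6=37/72 ∈ [23/51, 31/51) → index 5
j=7: u_7=43/72 ∈ [23/51, 31/51) → index 5
j=8: u_8=49/72 ∈ [2/3, 40/51) → index 7
j=9: u_9=55/72 ∈ [2/3, 40/51) → index 7
j=10: u_10=61/72 ∈ [14/17, 16/17) → index 9
j=11: u_11=67/72 ∈ [14/17, 16/17) → index 9

0 0 1 2 2 3 5 5 7 7 9 9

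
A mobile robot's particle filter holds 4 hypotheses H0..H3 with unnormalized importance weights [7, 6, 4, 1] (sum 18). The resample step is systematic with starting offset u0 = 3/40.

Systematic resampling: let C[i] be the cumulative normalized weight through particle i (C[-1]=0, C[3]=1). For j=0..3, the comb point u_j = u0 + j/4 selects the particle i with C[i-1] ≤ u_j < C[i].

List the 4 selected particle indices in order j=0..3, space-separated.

0 0 1 2

C = [7/18, 13/18, 17/18, 1]
j=0: u_0=3/40 ∈ [0, 7/18) → index 0
j=1: u_1=13/40 ∈ [0, 7/18) → index 0
j=2: u_2=23/40 ∈ [7/18, 13/18) → index 1
j=3: u_3=33/40 ∈ [13/18, 17/18) → index 2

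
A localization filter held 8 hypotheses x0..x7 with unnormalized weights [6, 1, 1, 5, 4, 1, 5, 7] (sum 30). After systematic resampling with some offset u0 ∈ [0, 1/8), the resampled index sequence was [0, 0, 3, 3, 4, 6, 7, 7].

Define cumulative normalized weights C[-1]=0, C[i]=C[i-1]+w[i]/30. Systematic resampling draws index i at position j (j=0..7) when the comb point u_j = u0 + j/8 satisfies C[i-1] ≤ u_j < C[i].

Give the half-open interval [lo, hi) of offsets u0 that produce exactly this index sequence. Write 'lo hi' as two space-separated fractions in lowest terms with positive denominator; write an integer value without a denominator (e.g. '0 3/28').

1/60 7/120

C = [1/5, 7/30, 4/15, 13/30, 17/30, 3/5, 23/30, 1]
j=0 picked index 0: u0 ∈ [0, 1/5)
j=1 picked index 0: u0 ∈ [-1/8, 3/40)
j=2 picked index 3: u0 ∈ [1/60, 11/60)
j=3 picked index 3: u0 ∈ [-13/120, 7/120)
j=4 picked index 4: u0 ∈ [-1/15, 1/15)
j=5 picked index 6: u0 ∈ [-1/40, 17/120)
j=6 picked index 7: u0 ∈ [1/60, 1/4)
j=7 picked index 7: u0 ∈ [-13/120, 1/8)
intersection: [1/60, 7/120)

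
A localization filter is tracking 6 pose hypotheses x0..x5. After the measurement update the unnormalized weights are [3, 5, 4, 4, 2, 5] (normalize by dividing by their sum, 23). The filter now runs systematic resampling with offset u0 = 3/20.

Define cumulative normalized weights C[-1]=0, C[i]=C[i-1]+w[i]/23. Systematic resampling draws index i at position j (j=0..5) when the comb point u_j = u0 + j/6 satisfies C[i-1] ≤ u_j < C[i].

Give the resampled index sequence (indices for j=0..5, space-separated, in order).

C = [3/23, 8/23, 12/23, 16/23, 18/23, 1]
j=0: u_0=3/20 ∈ [3/23, 8/23) → index 1
j=1: u_1=19/60 ∈ [3/23, 8/23) → index 1
j=2: u_2=29/60 ∈ [8/23, 12/23) → index 2
j=3: u_3=13/20 ∈ [12/23, 16/23) → index 3
j=4: u_4=49/60 ∈ [18/23, 1) → index 5
j=5: u_5=59/60 ∈ [18/23, 1) → index 5

1 1 2 3 5 5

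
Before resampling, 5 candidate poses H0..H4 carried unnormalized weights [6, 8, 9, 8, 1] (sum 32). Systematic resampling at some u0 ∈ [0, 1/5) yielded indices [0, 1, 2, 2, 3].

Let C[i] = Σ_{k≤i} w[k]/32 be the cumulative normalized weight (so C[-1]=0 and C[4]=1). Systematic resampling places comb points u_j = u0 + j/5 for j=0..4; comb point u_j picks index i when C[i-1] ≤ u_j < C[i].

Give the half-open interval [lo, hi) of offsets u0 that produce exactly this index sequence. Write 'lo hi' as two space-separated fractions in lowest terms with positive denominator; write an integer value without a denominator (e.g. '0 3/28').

3/80 19/160

C = [3/16, 7/16, 23/32, 31/32, 1]
j=0 picked index 0: u0 ∈ [0, 3/16)
j=1 picked index 1: u0 ∈ [-1/80, 19/80)
j=2 picked index 2: u0 ∈ [3/80, 51/160)
j=3 picked index 2: u0 ∈ [-13/80, 19/160)
j=4 picked index 3: u0 ∈ [-13/160, 27/160)
intersection: [3/80, 19/160)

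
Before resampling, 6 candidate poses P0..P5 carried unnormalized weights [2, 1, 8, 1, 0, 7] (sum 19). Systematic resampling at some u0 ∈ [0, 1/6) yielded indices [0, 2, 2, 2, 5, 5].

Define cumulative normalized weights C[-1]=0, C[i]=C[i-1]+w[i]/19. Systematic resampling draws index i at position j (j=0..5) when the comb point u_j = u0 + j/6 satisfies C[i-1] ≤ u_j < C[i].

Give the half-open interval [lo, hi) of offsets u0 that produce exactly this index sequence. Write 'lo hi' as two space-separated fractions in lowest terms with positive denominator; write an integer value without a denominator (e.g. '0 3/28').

0 3/38

C = [2/19, 3/19, 11/19, 12/19, 12/19, 1]
j=0 picked index 0: u0 ∈ [0, 2/19)
j=1 picked index 2: u0 ∈ [-1/114, 47/114)
j=2 picked index 2: u0 ∈ [-10/57, 14/57)
j=3 picked index 2: u0 ∈ [-13/38, 3/38)
j=4 picked index 5: u0 ∈ [-2/57, 1/3)
j=5 picked index 5: u0 ∈ [-23/114, 1/6)
intersection: [0, 3/38)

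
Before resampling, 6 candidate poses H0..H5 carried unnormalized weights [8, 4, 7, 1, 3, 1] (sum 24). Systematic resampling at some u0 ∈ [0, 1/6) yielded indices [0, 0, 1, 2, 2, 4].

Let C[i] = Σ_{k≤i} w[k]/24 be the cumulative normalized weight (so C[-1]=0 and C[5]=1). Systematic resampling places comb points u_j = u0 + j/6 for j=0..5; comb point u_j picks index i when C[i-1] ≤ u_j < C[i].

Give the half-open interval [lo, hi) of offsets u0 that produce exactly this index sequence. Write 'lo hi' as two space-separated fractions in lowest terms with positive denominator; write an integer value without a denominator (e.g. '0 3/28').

C = [1/3, 1/2, 19/24, 5/6, 23/24, 1]
j=0 picked index 0: u0 ∈ [0, 1/3)
j=1 picked index 0: u0 ∈ [-1/6, 1/6)
j=2 picked index 1: u0 ∈ [0, 1/6)
j=3 picked index 2: u0 ∈ [0, 7/24)
j=4 picked index 2: u0 ∈ [-1/6, 1/8)
j=5 picked index 4: u0 ∈ [0, 1/8)
intersection: [0, 1/8)

0 1/8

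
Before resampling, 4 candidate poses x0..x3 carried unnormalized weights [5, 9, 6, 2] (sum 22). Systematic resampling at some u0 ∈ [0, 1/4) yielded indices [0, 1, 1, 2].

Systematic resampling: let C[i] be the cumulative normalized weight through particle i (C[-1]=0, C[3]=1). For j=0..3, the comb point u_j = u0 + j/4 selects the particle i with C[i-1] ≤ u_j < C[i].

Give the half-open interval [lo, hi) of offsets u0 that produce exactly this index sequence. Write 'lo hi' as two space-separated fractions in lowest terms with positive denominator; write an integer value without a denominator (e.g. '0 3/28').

0 3/22

C = [5/22, 7/11, 10/11, 1]
j=0 picked index 0: u0 ∈ [0, 5/22)
j=1 picked index 1: u0 ∈ [-1/44, 17/44)
j=2 picked index 1: u0 ∈ [-3/11, 3/22)
j=3 picked index 2: u0 ∈ [-5/44, 7/44)
intersection: [0, 3/22)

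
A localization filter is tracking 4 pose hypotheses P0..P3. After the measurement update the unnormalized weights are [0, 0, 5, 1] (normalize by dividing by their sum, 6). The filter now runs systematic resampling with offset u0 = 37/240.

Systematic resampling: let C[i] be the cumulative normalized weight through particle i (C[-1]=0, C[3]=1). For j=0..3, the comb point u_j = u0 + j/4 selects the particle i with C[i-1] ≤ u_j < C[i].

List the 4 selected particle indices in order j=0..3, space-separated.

C = [0, 0, 5/6, 1]
j=0: u_0=37/240 ∈ [0, 5/6) → index 2
j=1: u_1=97/240 ∈ [0, 5/6) → index 2
j=2: u_2=157/240 ∈ [0, 5/6) → index 2
j=3: u_3=217/240 ∈ [5/6, 1) → index 3

2 2 2 3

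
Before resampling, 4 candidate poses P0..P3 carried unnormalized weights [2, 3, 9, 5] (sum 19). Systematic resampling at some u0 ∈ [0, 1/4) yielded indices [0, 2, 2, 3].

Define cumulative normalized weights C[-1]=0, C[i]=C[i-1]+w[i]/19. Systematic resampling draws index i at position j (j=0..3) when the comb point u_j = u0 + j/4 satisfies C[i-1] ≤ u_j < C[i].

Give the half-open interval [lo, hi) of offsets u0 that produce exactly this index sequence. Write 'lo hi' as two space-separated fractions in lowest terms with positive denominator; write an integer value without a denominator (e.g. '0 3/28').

C = [2/19, 5/19, 14/19, 1]
j=0 picked index 0: u0 ∈ [0, 2/19)
j=1 picked index 2: u0 ∈ [1/76, 37/76)
j=2 picked index 2: u0 ∈ [-9/38, 9/38)
j=3 picked index 3: u0 ∈ [-1/76, 1/4)
intersection: [1/76, 2/19)

1/76 2/19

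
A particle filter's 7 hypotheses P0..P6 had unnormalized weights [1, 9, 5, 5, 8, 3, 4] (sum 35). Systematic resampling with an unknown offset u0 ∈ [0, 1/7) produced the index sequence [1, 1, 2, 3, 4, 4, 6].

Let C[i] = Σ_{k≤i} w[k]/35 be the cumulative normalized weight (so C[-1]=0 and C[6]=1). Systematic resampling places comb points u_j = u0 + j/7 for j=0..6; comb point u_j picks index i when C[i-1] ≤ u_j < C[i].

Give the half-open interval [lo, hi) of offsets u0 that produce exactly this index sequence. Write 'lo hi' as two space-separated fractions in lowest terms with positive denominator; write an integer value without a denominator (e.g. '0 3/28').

C = [1/35, 2/7, 3/7, 4/7, 4/5, 31/35, 1]
j=0 picked index 1: u0 ∈ [1/35, 2/7)
j=1 picked index 1: u0 ∈ [-4/35, 1/7)
j=2 picked index 2: u0 ∈ [0, 1/7)
j=3 picked index 3: u0 ∈ [0, 1/7)
j=4 picked index 4: u0 ∈ [0, 8/35)
j=5 picked index 4: u0 ∈ [-1/7, 3/35)
j=6 picked index 6: u0 ∈ [1/35, 1/7)
intersection: [1/35, 3/35)

1/35 3/35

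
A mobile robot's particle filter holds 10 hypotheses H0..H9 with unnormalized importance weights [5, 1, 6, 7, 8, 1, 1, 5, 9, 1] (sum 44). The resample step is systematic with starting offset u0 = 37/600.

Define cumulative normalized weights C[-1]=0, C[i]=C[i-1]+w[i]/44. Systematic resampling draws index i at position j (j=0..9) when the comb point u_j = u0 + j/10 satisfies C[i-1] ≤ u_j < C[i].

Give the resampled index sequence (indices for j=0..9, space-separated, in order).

0 2 2 3 4 4 7 7 8 8

C = [5/44, 3/22, 3/11, 19/44, 27/44, 7/11, 29/44, 17/22, 43/44, 1]
j=0: u_0=37/600 ∈ [0, 5/44) → index 0
j=1: u_1=97/600 ∈ [3/22, 3/11) → index 2
j=2: u_2=157/600 ∈ [3/22, 3/11) → index 2
j=3: u_3=217/600 ∈ [3/11, 19/44) → index 3
j=4: u_4=277/600 ∈ [19/44, 27/44) → index 4
j=5: u_5=337/600 ∈ [19/44, 27/44) → index 4
j=6: u_6=397/600 ∈ [29/44, 17/22) → index 7
j=7: u_7=457/600 ∈ [29/44, 17/22) → index 7
j=8: u_8=517/600 ∈ [17/22, 43/44) → index 8
j=9: u_9=577/600 ∈ [17/22, 43/44) → index 8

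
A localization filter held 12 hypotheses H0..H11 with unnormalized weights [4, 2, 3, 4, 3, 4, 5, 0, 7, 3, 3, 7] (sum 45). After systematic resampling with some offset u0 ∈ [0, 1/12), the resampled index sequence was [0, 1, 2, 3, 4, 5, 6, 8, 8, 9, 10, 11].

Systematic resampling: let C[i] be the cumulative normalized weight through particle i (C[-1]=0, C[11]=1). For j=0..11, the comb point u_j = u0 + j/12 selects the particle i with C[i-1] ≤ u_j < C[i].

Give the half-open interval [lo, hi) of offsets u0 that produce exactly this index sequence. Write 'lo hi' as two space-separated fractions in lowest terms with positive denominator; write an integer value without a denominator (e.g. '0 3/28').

1/180 1/90

C = [4/45, 2/15, 1/5, 13/45, 16/45, 4/9, 5/9, 5/9, 32/45, 7/9, 38/45, 1]
j=0 picked index 0: u0 ∈ [0, 4/45)
j=1 picked index 1: u0 ∈ [1/180, 1/20)
j=2 picked index 2: u0 ∈ [-1/30, 1/30)
j=3 picked index 3: u0 ∈ [-1/20, 7/180)
j=4 picked index 4: u0 ∈ [-2/45, 1/45)
j=5 picked index 5: u0 ∈ [-11/180, 1/36)
j=6 picked index 6: u0 ∈ [-1/18, 1/18)
j=7 picked index 8: u0 ∈ [-1/36, 23/180)
j=8 picked index 8: u0 ∈ [-1/9, 2/45)
j=9 picked index 9: u0 ∈ [-7/180, 1/36)
j=10 picked index 10: u0 ∈ [-1/18, 1/90)
j=11 picked index 11: u0 ∈ [-13/180, 1/12)
intersection: [1/180, 1/90)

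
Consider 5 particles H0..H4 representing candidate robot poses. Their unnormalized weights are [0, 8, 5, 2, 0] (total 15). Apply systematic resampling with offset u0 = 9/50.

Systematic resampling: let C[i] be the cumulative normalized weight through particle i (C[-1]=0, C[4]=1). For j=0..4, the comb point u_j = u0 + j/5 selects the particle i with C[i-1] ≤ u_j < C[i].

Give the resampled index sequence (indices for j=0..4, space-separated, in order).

1 1 2 2 3

C = [0, 8/15, 13/15, 1, 1]
j=0: u_0=9/50 ∈ [0, 8/15) → index 1
j=1: u_1=19/50 ∈ [0, 8/15) → index 1
j=2: u_2=29/50 ∈ [8/15, 13/15) → index 2
j=3: u_3=39/50 ∈ [8/15, 13/15) → index 2
j=4: u_4=49/50 ∈ [13/15, 1) → index 3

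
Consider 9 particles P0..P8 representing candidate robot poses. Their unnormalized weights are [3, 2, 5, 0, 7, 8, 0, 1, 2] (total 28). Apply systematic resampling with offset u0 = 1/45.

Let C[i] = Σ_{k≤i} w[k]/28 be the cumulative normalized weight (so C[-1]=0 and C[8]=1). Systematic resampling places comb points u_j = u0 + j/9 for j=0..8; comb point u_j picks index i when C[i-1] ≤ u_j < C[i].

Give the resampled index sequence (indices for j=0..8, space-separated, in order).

0 1 2 2 4 4 5 5 7

C = [3/28, 5/28, 5/14, 5/14, 17/28, 25/28, 25/28, 13/14, 1]
j=0: u_0=1/45 ∈ [0, 3/28) → index 0
j=1: u_1=2/15 ∈ [3/28, 5/28) → index 1
j=2: u_2=11/45 ∈ [5/28, 5/14) → index 2
j=3: u_3=16/45 ∈ [5/28, 5/14) → index 2
j=4: u_4=7/15 ∈ [5/14, 17/28) → index 4
j=5: u_5=26/45 ∈ [5/14, 17/28) → index 4
j=6: u_6=31/45 ∈ [17/28, 25/28) → index 5
j=7: u_7=4/5 ∈ [17/28, 25/28) → index 5
j=8: u_8=41/45 ∈ [25/28, 13/14) → index 7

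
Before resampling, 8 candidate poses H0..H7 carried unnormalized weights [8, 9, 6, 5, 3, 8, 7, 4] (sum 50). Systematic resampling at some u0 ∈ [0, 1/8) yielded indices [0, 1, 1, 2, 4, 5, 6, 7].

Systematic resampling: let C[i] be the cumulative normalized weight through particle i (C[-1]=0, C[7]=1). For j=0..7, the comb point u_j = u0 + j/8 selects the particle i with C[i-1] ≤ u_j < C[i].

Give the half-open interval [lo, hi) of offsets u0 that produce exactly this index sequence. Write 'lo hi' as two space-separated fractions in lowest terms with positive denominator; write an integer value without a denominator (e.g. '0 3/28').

3/50 17/200

C = [4/25, 17/50, 23/50, 14/25, 31/50, 39/50, 23/25, 1]
j=0 picked index 0: u0 ∈ [0, 4/25)
j=1 picked index 1: u0 ∈ [7/200, 43/200)
j=2 picked index 1: u0 ∈ [-9/100, 9/100)
j=3 picked index 2: u0 ∈ [-7/200, 17/200)
j=4 picked index 4: u0 ∈ [3/50, 3/25)
j=5 picked index 5: u0 ∈ [-1/200, 31/200)
j=6 picked index 6: u0 ∈ [3/100, 17/100)
j=7 picked index 7: u0 ∈ [9/200, 1/8)
intersection: [3/50, 17/200)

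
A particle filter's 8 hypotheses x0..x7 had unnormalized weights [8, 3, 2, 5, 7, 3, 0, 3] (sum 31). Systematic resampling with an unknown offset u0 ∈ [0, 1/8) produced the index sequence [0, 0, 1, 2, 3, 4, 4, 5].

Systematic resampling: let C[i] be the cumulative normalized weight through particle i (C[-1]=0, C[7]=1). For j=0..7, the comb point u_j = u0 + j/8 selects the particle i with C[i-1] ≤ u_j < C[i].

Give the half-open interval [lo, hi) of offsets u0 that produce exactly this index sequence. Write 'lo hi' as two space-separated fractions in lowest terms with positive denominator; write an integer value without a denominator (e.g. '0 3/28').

C = [8/31, 11/31, 13/31, 18/31, 25/31, 28/31, 28/31, 1]
j=0 picked index 0: u0 ∈ [0, 8/31)
j=1 picked index 0: u0 ∈ [-1/8, 33/248)
j=2 picked index 1: u0 ∈ [1/124, 13/124)
j=3 picked index 2: u0 ∈ [-5/248, 11/248)
j=4 picked index 3: u0 ∈ [-5/62, 5/62)
j=5 picked index 4: u0 ∈ [-11/248, 45/248)
j=6 picked index 4: u0 ∈ [-21/124, 7/124)
j=7 picked index 5: u0 ∈ [-17/248, 7/248)
intersection: [1/124, 7/248)

1/124 7/248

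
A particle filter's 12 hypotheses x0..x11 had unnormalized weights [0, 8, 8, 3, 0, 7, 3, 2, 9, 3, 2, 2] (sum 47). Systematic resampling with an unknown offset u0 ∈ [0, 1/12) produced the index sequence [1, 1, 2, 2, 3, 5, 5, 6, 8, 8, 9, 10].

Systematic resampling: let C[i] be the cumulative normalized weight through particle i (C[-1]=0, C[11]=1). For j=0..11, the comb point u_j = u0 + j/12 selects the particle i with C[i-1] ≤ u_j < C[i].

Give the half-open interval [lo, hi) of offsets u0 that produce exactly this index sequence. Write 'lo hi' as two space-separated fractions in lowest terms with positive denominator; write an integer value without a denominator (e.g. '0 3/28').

5/282 19/564

C = [0, 8/47, 16/47, 19/47, 19/47, 26/47, 29/47, 31/47, 40/47, 43/47, 45/47, 1]
j=0 picked index 1: u0 ∈ [0, 8/47)
j=1 picked index 1: u0 ∈ [-1/12, 49/564)
j=2 picked index 2: u0 ∈ [1/282, 49/282)
j=3 picked index 2: u0 ∈ [-15/188, 17/188)
j=4 picked index 3: u0 ∈ [1/141, 10/141)
j=5 picked index 5: u0 ∈ [-7/564, 77/564)
j=6 picked index 5: u0 ∈ [-9/94, 5/94)
j=7 picked index 6: u0 ∈ [-17/564, 19/564)
j=8 picked index 8: u0 ∈ [-1/141, 26/141)
j=9 picked index 8: u0 ∈ [-17/188, 19/188)
j=10 picked index 9: u0 ∈ [5/282, 23/282)
j=11 picked index 10: u0 ∈ [-1/564, 23/564)
intersection: [5/282, 19/564)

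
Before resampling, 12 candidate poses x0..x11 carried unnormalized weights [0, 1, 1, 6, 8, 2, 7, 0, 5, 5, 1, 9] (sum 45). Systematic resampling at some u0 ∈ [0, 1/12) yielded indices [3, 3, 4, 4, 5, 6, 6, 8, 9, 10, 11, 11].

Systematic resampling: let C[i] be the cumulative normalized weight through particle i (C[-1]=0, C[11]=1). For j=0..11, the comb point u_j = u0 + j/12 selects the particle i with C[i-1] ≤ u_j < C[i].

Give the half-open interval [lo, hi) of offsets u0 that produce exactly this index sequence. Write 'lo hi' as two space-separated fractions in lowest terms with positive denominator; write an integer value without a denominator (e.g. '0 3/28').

C = [0, 1/45, 2/45, 8/45, 16/45, 2/5, 5/9, 5/9, 2/3, 7/9, 4/5, 1]
j=0 picked index 3: u0 ∈ [2/45, 8/45)
j=1 picked index 3: u0 ∈ [-7/180, 17/180)
j=2 picked index 4: u0 ∈ [1/90, 17/90)
j=3 picked index 4: u0 ∈ [-13/180, 19/180)
j=4 picked index 5: u0 ∈ [1/45, 1/15)
j=5 picked index 6: u0 ∈ [-1/60, 5/36)
j=6 picked index 6: u0 ∈ [-1/10, 1/18)
j=7 picked index 8: u0 ∈ [-1/36, 1/12)
j=8 picked index 9: u0 ∈ [0, 1/9)
j=9 picked index 10: u0 ∈ [1/36, 1/20)
j=10 picked index 11: u0 ∈ [-1/30, 1/6)
j=11 picked index 11: u0 ∈ [-7/60, 1/12)
intersection: [2/45, 1/20)

2/45 1/20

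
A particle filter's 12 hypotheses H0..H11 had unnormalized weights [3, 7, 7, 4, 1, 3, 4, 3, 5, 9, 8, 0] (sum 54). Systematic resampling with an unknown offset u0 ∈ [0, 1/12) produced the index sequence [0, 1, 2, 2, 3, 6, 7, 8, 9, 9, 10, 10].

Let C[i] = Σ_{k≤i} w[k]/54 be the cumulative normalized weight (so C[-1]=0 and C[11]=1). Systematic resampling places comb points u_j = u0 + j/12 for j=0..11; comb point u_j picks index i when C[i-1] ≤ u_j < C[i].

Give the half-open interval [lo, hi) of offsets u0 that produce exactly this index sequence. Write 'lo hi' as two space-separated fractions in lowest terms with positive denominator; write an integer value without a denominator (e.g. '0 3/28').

C = [1/18, 5/27, 17/54, 7/18, 11/27, 25/54, 29/54, 16/27, 37/54, 23/27, 1, 1]
j=0 picked index 0: u0 ∈ [0, 1/18)
j=1 picked index 1: u0 ∈ [-1/36, 11/108)
j=2 picked index 2: u0 ∈ [1/54, 4/27)
j=3 picked index 2: u0 ∈ [-7/108, 7/108)
j=4 picked index 3: u0 ∈ [-1/54, 1/18)
j=5 picked index 6: u0 ∈ [5/108, 13/108)
j=6 picked index 7: u0 ∈ [1/27, 5/54)
j=7 picked index 8: u0 ∈ [1/108, 11/108)
j=8 picked index 9: u0 ∈ [1/54, 5/27)
j=9 picked index 9: u0 ∈ [-7/108, 11/108)
j=10 picked index 10: u0 ∈ [1/54, 1/6)
j=11 picked index 10: u0 ∈ [-7/108, 1/12)
intersection: [5/108, 1/18)

5/108 1/18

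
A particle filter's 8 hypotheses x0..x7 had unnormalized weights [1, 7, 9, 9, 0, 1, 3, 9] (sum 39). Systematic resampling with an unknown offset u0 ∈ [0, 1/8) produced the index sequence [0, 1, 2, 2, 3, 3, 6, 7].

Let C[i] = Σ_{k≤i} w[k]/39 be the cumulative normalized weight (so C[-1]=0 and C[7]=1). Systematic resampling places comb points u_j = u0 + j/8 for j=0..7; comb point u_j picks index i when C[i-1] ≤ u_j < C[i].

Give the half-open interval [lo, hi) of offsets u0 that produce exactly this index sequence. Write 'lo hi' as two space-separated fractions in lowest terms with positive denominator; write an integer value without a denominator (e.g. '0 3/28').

0 1/52

C = [1/39, 8/39, 17/39, 2/3, 2/3, 9/13, 10/13, 1]
j=0 picked index 0: u0 ∈ [0, 1/39)
j=1 picked index 1: u0 ∈ [-31/312, 25/312)
j=2 picked index 2: u0 ∈ [-7/156, 29/156)
j=3 picked index 2: u0 ∈ [-53/312, 19/312)
j=4 picked index 3: u0 ∈ [-5/78, 1/6)
j=5 picked index 3: u0 ∈ [-59/312, 1/24)
j=6 picked index 6: u0 ∈ [-3/52, 1/52)
j=7 picked index 7: u0 ∈ [-11/104, 1/8)
intersection: [0, 1/52)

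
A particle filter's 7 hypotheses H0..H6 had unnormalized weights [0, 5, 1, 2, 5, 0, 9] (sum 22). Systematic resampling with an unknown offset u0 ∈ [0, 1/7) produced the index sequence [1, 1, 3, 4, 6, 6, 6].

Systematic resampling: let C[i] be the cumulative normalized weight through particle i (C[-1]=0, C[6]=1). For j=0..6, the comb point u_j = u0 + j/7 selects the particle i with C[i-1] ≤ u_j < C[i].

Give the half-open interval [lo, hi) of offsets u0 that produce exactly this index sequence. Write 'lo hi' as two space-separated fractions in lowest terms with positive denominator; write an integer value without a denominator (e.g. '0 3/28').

3/154 6/77

C = [0, 5/22, 3/11, 4/11, 13/22, 13/22, 1]
j=0 picked index 1: u0 ∈ [0, 5/22)
j=1 picked index 1: u0 ∈ [-1/7, 13/154)
j=2 picked index 3: u0 ∈ [-1/77, 6/77)
j=3 picked index 4: u0 ∈ [-5/77, 25/154)
j=4 picked index 6: u0 ∈ [3/154, 3/7)
j=5 picked index 6: u0 ∈ [-19/154, 2/7)
j=6 picked index 6: u0 ∈ [-41/154, 1/7)
intersection: [3/154, 6/77)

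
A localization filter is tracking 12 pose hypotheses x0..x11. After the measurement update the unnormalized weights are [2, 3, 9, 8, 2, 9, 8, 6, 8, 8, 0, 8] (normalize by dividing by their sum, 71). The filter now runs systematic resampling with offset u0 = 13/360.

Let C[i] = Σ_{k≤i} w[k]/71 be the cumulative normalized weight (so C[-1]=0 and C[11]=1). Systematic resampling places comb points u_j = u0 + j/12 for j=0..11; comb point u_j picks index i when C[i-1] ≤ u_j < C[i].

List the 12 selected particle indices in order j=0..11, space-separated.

1 2 3 3 5 5 6 7 8 9 9 11

C = [2/71, 5/71, 14/71, 22/71, 24/71, 33/71, 41/71, 47/71, 55/71, 63/71, 63/71, 1]
j=0: u_0=13/360 ∈ [2/71, 5/71) → index 1
j=1: u_1=43/360 ∈ [5/71, 14/71) → index 2
j=2: u_2=73/360 ∈ [14/71, 22/71) → index 3
j=3: u_3=103/360 ∈ [14/71, 22/71) → index 3
j=4: u_4=133/360 ∈ [24/71, 33/71) → index 5
j=5: u_5=163/360 ∈ [24/71, 33/71) → index 5
j=6: u_6=193/360 ∈ [33/71, 41/71) → index 6
j=7: u_7=223/360 ∈ [41/71, 47/71) → index 7
j=8: u_8=253/360 ∈ [47/71, 55/71) → index 8
j=9: u_9=283/360 ∈ [55/71, 63/71) → index 9
j=10: u_10=313/360 ∈ [55/71, 63/71) → index 9
j=11: u_11=343/360 ∈ [63/71, 1) → index 11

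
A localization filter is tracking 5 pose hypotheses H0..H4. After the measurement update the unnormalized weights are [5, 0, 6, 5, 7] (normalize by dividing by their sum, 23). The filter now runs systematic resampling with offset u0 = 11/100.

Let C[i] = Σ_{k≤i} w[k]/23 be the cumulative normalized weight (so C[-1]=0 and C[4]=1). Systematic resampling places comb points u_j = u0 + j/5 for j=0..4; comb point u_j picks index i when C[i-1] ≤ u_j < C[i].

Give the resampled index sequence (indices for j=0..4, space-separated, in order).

C = [5/23, 5/23, 11/23, 16/23, 1]
j=0: u_0=11/100 ∈ [0, 5/23) → index 0
j=1: u_1=31/100 ∈ [5/23, 11/23) → index 2
j=2: u_2=51/100 ∈ [11/23, 16/23) → index 3
j=3: u_3=71/100 ∈ [16/23, 1) → index 4
j=4: u_4=91/100 ∈ [16/23, 1) → index 4

0 2 3 4 4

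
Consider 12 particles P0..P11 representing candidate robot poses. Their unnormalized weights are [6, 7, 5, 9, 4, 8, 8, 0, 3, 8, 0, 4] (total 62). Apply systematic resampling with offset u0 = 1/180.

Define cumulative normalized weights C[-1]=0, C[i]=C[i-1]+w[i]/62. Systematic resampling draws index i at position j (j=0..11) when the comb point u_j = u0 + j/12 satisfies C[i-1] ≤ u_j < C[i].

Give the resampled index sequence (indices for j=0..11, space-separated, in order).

0 0 1 2 3 3 5 5 6 6 9 9

C = [3/31, 13/62, 9/31, 27/62, 1/2, 39/62, 47/62, 47/62, 25/31, 29/31, 29/31, 1]
j=0: u_0=1/180 ∈ [0, 3/31) → index 0
j=1: u_1=4/45 ∈ [0, 3/31) → index 0
j=2: u_2=31/180 ∈ [3/31, 13/62) → index 1
j=3: u_3=23/90 ∈ [13/62, 9/31) → index 2
j=4: u_4=61/180 ∈ [9/31, 27/62) → index 3
j=5: u_5=19/45 ∈ [9/31, 27/62) → index 3
j=6: u_6=91/180 ∈ [1/2, 39/62) → index 5
j=7: u_7=53/90 ∈ [1/2, 39/62) → index 5
j=8: u_8=121/180 ∈ [39/62, 47/62) → index 6
j=9: u_9=34/45 ∈ [39/62, 47/62) → index 6
j=10: u_10=151/180 ∈ [25/31, 29/31) → index 9
j=11: u_11=83/90 ∈ [25/31, 29/31) → index 9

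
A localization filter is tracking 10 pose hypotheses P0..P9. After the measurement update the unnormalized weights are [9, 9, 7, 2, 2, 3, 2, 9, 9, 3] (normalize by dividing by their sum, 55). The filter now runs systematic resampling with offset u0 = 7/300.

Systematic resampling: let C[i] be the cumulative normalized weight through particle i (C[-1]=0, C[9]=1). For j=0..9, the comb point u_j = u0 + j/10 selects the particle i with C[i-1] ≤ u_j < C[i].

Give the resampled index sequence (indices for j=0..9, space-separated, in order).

0 0 1 1 2 4 7 7 8 8

C = [9/55, 18/55, 5/11, 27/55, 29/55, 32/55, 34/55, 43/55, 52/55, 1]
j=0: u_0=7/300 ∈ [0, 9/55) → index 0
j=1: u_1=37/300 ∈ [0, 9/55) → index 0
j=2: u_2=67/300 ∈ [9/55, 18/55) → index 1
j=3: u_3=97/300 ∈ [9/55, 18/55) → index 1
j=4: u_4=127/300 ∈ [18/55, 5/11) → index 2
j=5: u_5=157/300 ∈ [27/55, 29/55) → index 4
j=6: u_6=187/300 ∈ [34/55, 43/55) → index 7
j=7: u_7=217/300 ∈ [34/55, 43/55) → index 7
j=8: u_8=247/300 ∈ [43/55, 52/55) → index 8
j=9: u_9=277/300 ∈ [43/55, 52/55) → index 8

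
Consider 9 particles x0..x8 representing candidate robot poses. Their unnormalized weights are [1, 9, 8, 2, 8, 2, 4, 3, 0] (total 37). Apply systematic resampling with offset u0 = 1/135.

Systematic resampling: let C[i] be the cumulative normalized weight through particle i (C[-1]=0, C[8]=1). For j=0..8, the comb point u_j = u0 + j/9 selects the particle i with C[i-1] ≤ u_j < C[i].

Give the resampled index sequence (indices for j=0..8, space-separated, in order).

C = [1/37, 10/37, 18/37, 20/37, 28/37, 30/37, 34/37, 1, 1]
j=0: u_0=1/135 ∈ [0, 1/37) → index 0
j=1: u_1=16/135 ∈ [1/37, 10/37) → index 1
j=2: u_2=31/135 ∈ [1/37, 10/37) → index 1
j=3: u_3=46/135 ∈ [10/37, 18/37) → index 2
j=4: u_4=61/135 ∈ [10/37, 18/37) → index 2
j=5: u_5=76/135 ∈ [20/37, 28/37) → index 4
j=6: u_6=91/135 ∈ [20/37, 28/37) → index 4
j=7: u_7=106/135 ∈ [28/37, 30/37) → index 5
j=8: u_8=121/135 ∈ [30/37, 34/37) → index 6

0 1 1 2 2 4 4 5 6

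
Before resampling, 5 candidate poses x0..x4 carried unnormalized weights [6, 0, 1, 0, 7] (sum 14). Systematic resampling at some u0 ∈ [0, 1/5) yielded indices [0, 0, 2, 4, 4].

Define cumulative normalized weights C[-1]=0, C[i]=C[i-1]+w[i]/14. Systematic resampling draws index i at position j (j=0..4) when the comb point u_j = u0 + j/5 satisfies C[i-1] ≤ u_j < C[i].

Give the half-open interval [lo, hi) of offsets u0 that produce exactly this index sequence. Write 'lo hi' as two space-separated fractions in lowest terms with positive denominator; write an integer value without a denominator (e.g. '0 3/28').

1/35 1/10

C = [3/7, 3/7, 1/2, 1/2, 1]
j=0 picked index 0: u0 ∈ [0, 3/7)
j=1 picked index 0: u0 ∈ [-1/5, 8/35)
j=2 picked index 2: u0 ∈ [1/35, 1/10)
j=3 picked index 4: u0 ∈ [-1/10, 2/5)
j=4 picked index 4: u0 ∈ [-3/10, 1/5)
intersection: [1/35, 1/10)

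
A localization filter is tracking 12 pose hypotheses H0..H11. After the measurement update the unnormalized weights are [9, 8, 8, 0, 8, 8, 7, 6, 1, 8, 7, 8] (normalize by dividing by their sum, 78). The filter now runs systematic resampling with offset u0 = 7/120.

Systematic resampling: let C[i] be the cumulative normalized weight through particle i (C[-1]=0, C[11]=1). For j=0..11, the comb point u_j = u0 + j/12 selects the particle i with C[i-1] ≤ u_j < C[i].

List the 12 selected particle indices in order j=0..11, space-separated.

0 1 2 2 4 5 6 7 9 10 10 11

C = [3/26, 17/78, 25/78, 25/78, 11/26, 41/78, 8/13, 9/13, 55/78, 21/26, 35/39, 1]
j=0: u_0=7/120 ∈ [0, 3/26) → index 0
j=1: u_1=17/120 ∈ [3/26, 17/78) → index 1
j=2: u_2=9/40 ∈ [17/78, 25/78) → index 2
j=3: u_3=37/120 ∈ [17/78, 25/78) → index 2
j=4: u_4=47/120 ∈ [25/78, 11/26) → index 4
j=5: u_5=19/40 ∈ [11/26, 41/78) → index 5
j=6: u_6=67/120 ∈ [41/78, 8/13) → index 6
j=7: u_7=77/120 ∈ [8/13, 9/13) → index 7
j=8: u_8=29/40 ∈ [55/78, 21/26) → index 9
j=9: u_9=97/120 ∈ [21/26, 35/39) → index 10
j=10: u_10=107/120 ∈ [21/26, 35/39) → index 10
j=11: u_11=39/40 ∈ [35/39, 1) → index 11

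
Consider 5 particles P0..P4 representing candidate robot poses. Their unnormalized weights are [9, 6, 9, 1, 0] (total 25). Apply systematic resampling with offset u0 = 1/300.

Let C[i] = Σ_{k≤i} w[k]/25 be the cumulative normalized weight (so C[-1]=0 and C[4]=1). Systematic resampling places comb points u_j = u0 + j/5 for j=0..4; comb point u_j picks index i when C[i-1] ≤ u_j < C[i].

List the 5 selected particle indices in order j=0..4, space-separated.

0 0 1 2 2

C = [9/25, 3/5, 24/25, 1, 1]
j=0: u_0=1/300 ∈ [0, 9/25) → index 0
j=1: u_1=61/300 ∈ [0, 9/25) → index 0
j=2: u_2=121/300 ∈ [9/25, 3/5) → index 1
j=3: u_3=181/300 ∈ [3/5, 24/25) → index 2
j=4: u_4=241/300 ∈ [3/5, 24/25) → index 2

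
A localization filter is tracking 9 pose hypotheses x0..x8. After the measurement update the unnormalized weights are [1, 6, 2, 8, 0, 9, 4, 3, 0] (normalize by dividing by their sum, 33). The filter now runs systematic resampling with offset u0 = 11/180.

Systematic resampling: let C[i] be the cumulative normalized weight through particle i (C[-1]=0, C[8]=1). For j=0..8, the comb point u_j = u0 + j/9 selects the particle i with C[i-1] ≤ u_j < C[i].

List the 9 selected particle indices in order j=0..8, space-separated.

1 1 3 3 3 5 5 6 7

C = [1/33, 7/33, 3/11, 17/33, 17/33, 26/33, 10/11, 1, 1]
j=0: u_0=11/180 ∈ [1/33, 7/33) → index 1
j=1: u_1=31/180 ∈ [1/33, 7/33) → index 1
j=2: u_2=17/60 ∈ [3/11, 17/33) → index 3
j=3: u_3=71/180 ∈ [3/11, 17/33) → index 3
j=4: u_4=91/180 ∈ [3/11, 17/33) → index 3
j=5: u_5=37/60 ∈ [17/33, 26/33) → index 5
j=6: u_6=131/180 ∈ [17/33, 26/33) → index 5
j=7: u_7=151/180 ∈ [26/33, 10/11) → index 6
j=8: u_8=19/20 ∈ [10/11, 1) → index 7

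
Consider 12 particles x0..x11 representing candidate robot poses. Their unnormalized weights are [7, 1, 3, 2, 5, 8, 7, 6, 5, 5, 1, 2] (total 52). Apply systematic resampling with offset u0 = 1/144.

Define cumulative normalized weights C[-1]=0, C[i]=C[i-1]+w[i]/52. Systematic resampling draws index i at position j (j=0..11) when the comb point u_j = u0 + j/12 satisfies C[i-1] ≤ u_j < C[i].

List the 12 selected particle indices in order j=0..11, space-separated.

0 0 2 4 4 5 6 6 7 8 8 9

C = [7/52, 2/13, 11/52, 1/4, 9/26, 1/2, 33/52, 3/4, 11/13, 49/52, 25/26, 1]
j=0: u_0=1/144 ∈ [0, 7/52) → index 0
j=1: u_1=13/144 ∈ [0, 7/52) → index 0
j=2: u_2=25/144 ∈ [2/13, 11/52) → index 2
j=3: u_3=37/144 ∈ [1/4, 9/26) → index 4
j=4: u_4=49/144 ∈ [1/4, 9/26) → index 4
j=5: u_5=61/144 ∈ [9/26, 1/2) → index 5
j=6: u_6=73/144 ∈ [1/2, 33/52) → index 6
j=7: u_7=85/144 ∈ [1/2, 33/52) → index 6
j=8: u_8=97/144 ∈ [33/52, 3/4) → index 7
j=9: u_9=109/144 ∈ [3/4, 11/13) → index 8
j=10: u_10=121/144 ∈ [3/4, 11/13) → index 8
j=11: u_11=133/144 ∈ [11/13, 49/52) → index 9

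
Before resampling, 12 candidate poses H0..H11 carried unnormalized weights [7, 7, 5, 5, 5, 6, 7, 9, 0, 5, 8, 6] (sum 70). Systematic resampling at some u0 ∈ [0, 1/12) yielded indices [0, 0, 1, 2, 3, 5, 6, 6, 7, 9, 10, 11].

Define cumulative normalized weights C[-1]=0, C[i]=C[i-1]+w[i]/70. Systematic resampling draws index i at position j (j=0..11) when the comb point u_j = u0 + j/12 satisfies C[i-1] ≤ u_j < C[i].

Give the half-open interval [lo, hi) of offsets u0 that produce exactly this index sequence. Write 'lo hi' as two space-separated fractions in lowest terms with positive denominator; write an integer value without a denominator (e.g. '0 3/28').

0 1/105

C = [1/10, 1/5, 19/70, 12/35, 29/70, 1/2, 3/5, 51/70, 51/70, 4/5, 32/35, 1]
j=0 picked index 0: u0 ∈ [0, 1/10)
j=1 picked index 0: u0 ∈ [-1/12, 1/60)
j=2 picked index 1: u0 ∈ [-1/15, 1/30)
j=3 picked index 2: u0 ∈ [-1/20, 3/140)
j=4 picked index 3: u0 ∈ [-13/210, 1/105)
j=5 picked index 5: u0 ∈ [-1/420, 1/12)
j=6 picked index 6: u0 ∈ [0, 1/10)
j=7 picked index 6: u0 ∈ [-1/12, 1/60)
j=8 picked index 7: u0 ∈ [-1/15, 13/210)
j=9 picked index 9: u0 ∈ [-3/140, 1/20)
j=10 picked index 10: u0 ∈ [-1/30, 17/210)
j=11 picked index 11: u0 ∈ [-1/420, 1/12)
intersection: [0, 1/105)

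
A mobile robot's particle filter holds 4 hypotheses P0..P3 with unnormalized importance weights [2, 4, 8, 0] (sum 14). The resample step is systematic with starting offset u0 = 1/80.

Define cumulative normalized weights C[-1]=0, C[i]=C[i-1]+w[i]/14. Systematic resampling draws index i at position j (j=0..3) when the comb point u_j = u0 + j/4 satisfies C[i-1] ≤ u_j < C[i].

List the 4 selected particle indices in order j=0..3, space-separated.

0 1 2 2

C = [1/7, 3/7, 1, 1]
j=0: u_0=1/80 ∈ [0, 1/7) → index 0
j=1: u_1=21/80 ∈ [1/7, 3/7) → index 1
j=2: u_2=41/80 ∈ [3/7, 1) → index 2
j=3: u_3=61/80 ∈ [3/7, 1) → index 2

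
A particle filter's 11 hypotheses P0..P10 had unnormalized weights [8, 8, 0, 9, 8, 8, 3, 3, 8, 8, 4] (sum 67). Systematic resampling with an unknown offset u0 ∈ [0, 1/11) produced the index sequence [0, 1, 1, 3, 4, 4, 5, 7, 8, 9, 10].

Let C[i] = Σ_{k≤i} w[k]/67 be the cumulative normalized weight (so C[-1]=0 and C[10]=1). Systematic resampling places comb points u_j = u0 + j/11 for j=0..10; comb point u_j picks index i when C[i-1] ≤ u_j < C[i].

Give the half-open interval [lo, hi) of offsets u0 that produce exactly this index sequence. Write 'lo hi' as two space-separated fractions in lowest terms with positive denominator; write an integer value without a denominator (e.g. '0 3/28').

23/737 28/737

C = [8/67, 16/67, 16/67, 25/67, 33/67, 41/67, 44/67, 47/67, 55/67, 63/67, 1]
j=0 picked index 0: u0 ∈ [0, 8/67)
j=1 picked index 1: u0 ∈ [21/737, 109/737)
j=2 picked index 1: u0 ∈ [-46/737, 42/737)
j=3 picked index 3: u0 ∈ [-25/737, 74/737)
j=4 picked index 4: u0 ∈ [7/737, 95/737)
j=5 picked index 4: u0 ∈ [-60/737, 28/737)
j=6 picked index 5: u0 ∈ [-39/737, 49/737)
j=7 picked index 7: u0 ∈ [15/737, 48/737)
j=8 picked index 8: u0 ∈ [-19/737, 69/737)
j=9 picked index 9: u0 ∈ [2/737, 90/737)
j=10 picked index 10: u0 ∈ [23/737, 1/11)
intersection: [23/737, 28/737)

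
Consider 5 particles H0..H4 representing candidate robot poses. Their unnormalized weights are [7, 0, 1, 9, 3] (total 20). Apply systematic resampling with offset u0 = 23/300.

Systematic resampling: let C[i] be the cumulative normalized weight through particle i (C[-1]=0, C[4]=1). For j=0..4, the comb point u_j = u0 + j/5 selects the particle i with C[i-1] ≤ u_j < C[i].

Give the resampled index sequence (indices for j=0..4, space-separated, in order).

C = [7/20, 7/20, 2/5, 17/20, 1]
j=0: u_0=23/300 ∈ [0, 7/20) → index 0
j=1: u_1=83/300 ∈ [0, 7/20) → index 0
j=2: u_2=143/300 ∈ [2/5, 17/20) → index 3
j=3: u_3=203/300 ∈ [2/5, 17/20) → index 3
j=4: u_4=263/300 ∈ [17/20, 1) → index 4

0 0 3 3 4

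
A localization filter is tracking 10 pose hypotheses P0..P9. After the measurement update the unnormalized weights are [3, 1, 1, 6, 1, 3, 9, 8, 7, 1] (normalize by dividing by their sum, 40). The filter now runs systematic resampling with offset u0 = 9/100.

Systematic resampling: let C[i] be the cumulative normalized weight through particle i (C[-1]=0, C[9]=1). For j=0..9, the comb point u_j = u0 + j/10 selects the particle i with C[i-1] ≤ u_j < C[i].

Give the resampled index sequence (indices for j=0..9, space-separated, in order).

1 3 4 6 6 6 7 7 8 9

C = [3/40, 1/10, 1/8, 11/40, 3/10, 3/8, 3/5, 4/5, 39/40, 1]
j=0: u_0=9/100 ∈ [3/40, 1/10) → index 1
j=1: u_1=19/100 ∈ [1/8, 11/40) → index 3
j=2: u_2=29/100 ∈ [11/40, 3/10) → index 4
j=3: u_3=39/100 ∈ [3/8, 3/5) → index 6
j=4: u_4=49/100 ∈ [3/8, 3/5) → index 6
j=5: u_5=59/100 ∈ [3/8, 3/5) → index 6
j=6: u_6=69/100 ∈ [3/5, 4/5) → index 7
j=7: u_7=79/100 ∈ [3/5, 4/5) → index 7
j=8: u_8=89/100 ∈ [4/5, 39/40) → index 8
j=9: u_9=99/100 ∈ [39/40, 1) → index 9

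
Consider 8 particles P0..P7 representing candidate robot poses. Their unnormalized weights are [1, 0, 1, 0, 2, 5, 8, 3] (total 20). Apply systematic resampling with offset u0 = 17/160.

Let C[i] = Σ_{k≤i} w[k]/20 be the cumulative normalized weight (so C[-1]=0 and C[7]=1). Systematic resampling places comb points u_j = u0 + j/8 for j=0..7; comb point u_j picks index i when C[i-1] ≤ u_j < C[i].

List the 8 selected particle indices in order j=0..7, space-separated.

C = [1/20, 1/20, 1/10, 1/10, 1/5, 9/20, 17/20, 1]
j=0: u_0=17/160 ∈ [1/10, 1/5) → index 4
j=1: u_1=37/160 ∈ [1/5, 9/20) → index 5
j=2: u_2=57/160 ∈ [1/5, 9/20) → index 5
j=3: u_3=77/160 ∈ [9/20, 17/20) → index 6
j=4: u_4=97/160 ∈ [9/20, 17/20) → index 6
j=5: u_5=117/160 ∈ [9/20, 17/20) → index 6
j=6: u_6=137/160 ∈ [17/20, 1) → index 7
j=7: u_7=157/160 ∈ [17/20, 1) → index 7

4 5 5 6 6 6 7 7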